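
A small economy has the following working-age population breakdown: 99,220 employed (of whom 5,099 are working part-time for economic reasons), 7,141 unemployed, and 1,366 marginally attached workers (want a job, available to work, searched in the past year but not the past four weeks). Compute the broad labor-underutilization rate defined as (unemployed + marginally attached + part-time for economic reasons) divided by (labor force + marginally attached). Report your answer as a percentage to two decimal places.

Labor force = 99,220 + 7,141 = 106,361.
Numerator = 7,141 + 1,366 + 5,099 = 13,606.
Denominator = 106,361 + 1,366 = 107,727.
Broad rate = 13,606 / 107,727 = 12.63%.

Broad underutilization rate ≈ 12.63%.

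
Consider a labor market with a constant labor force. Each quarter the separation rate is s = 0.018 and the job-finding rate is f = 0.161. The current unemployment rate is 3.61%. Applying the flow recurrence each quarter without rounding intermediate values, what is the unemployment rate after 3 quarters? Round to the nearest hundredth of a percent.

Unemployment rate after three quarters ≈ 6.49%.

With a fixed labor force, u_{t+1} = u_t + s·(1−u_t) − f·u_t = u_t·(1−s−f) + s.
Here 1−s−f = 0.821 and s = 0.018.
u_1 = 0.036100 × 0.821 + 0.018 = 0.047638.
u_2 = 0.047638 × 0.821 + 0.018 = 0.057111.
u_3 = 0.057111 × 0.821 + 0.018 = 0.064888.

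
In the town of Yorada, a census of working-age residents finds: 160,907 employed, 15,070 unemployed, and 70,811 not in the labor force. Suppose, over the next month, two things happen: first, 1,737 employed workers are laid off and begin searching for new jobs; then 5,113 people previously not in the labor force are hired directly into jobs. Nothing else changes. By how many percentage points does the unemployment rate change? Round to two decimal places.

The unemployment rate changes by +0.72 percentage points.

Initially, labor force = 160,907 + 15,070 = 175,977, so u = 15,070/175,977 = 8.56%.
After the first change, employed falls and unemployed rises by 1,737; labor force unchanged → E = 159,170, U = 16,807, labor force = 175,977.
After the second change, employed and labor force both rise by 5,113; unemployed unchanged → E = 164,283, U = 16,807, labor force = 181,090.
New unemployment rate = 16,807 / 181,090 = 9.28%.
Change = 9.28% − 8.56% = +0.72 percentage points.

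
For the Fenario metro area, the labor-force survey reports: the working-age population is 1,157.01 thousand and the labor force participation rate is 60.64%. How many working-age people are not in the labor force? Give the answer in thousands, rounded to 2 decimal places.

About 455.40 thousand are not in the labor force.

Share not in the labor force = 1 − 0.6064 = 0.3936.
Not in labor force = 0.3936 × 1,157.01 ≈ 455.40 thousand.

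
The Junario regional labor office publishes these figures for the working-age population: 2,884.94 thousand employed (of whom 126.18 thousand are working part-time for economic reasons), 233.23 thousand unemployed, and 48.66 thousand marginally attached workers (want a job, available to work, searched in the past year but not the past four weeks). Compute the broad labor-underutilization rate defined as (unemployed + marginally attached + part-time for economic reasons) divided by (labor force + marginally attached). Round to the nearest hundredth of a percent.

Broad underutilization rate ≈ 12.89%.

Labor force = 2,884.94 + 233.23 = 3,118.17 thousand.
Numerator = 233.23 + 48.66 + 126.18 = 408.07 thousand.
Denominator = 3,118.17 + 48.66 = 3,166.83 thousand.
Broad rate = 408.07 / 3,166.83 = 12.89%.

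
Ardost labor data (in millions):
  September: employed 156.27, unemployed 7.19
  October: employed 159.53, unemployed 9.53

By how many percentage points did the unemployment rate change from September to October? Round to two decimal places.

September: labor force = 156.27 + 7.19 = 163.46; u = 7.19/163.46 = 4.40%.
October: labor force = 159.53 + 9.53 = 169.06; u = 9.53/169.06 = 5.64%.
Change = 5.64% − 4.40% = +1.24 pp.

The unemployment rate changed by +1.24 percentage points.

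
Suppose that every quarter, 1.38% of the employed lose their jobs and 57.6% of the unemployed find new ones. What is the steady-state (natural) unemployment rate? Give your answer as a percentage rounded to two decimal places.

At steady state the flows balance: s·E = f·U, so U/(E+U) = s/(s+f).
u* = 1.38 / (1.38 + 57.6) = 1.38 / 58.98 = 2.34%.

Steady-state unemployment rate ≈ 2.34%.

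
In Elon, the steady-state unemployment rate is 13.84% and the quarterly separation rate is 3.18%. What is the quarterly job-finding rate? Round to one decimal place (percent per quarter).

Job-finding rate ≈ 19.8% per quarter.

From u* = s/(s+f): f = s·(1−u)/u.
f = 3.18 × (1 − 0.1384) / 0.1384 = 2.7399 / 0.1384 ≈ 19.8% per quarter.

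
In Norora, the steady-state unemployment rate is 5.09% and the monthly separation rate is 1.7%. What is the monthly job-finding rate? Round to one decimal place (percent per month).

Job-finding rate ≈ 31.7% per month.

From u* = s/(s+f): f = s·(1−u)/u.
f = 1.7 × (1 − 0.0509) / 0.0509 = 1.6135 / 0.0509 ≈ 31.7% per month.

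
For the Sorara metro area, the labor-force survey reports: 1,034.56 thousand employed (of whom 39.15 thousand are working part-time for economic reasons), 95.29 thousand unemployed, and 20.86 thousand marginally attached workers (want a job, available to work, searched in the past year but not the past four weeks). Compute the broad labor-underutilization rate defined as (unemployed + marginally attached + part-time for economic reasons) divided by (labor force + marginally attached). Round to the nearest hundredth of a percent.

Labor force = 1,034.56 + 95.29 = 1,129.85 thousand.
Numerator = 95.29 + 20.86 + 39.15 = 155.30 thousand.
Denominator = 1,129.85 + 20.86 = 1,150.71 thousand.
Broad rate = 155.30 / 1,150.71 = 13.50%.

Broad underutilization rate ≈ 13.50%.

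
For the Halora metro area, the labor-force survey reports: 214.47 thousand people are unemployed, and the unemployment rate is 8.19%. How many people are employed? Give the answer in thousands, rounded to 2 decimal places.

About 2,404.21 thousand are employed.

Labor force = U / u = 214.47 / 0.0819 ≈ 2,618.68 thousand.
Employed = labor force − unemployed = 2,618.68 − 214.47 = 2,404.21 thousand.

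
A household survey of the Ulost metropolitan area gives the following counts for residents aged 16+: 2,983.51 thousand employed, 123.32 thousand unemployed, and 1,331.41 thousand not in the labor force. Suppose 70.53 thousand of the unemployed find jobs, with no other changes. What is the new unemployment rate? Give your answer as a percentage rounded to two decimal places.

New unemployment rate ≈ 1.70%.

Initially, labor force = 2,983.51 + 123.32 = 3,106.83 thousand, so u = 123.32/3,106.83 = 3.97%.
After the change, unemployed falls and employed rises by 70.53; labor force unchanged → E = 3,054.04, U = 52.79, labor force = 3,106.83 thousand.
New unemployment rate = 52.79 / 3,106.83 = 1.70%.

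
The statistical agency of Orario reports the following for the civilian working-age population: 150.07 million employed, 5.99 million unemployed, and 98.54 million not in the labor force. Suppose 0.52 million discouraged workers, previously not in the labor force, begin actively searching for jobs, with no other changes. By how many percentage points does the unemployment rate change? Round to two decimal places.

Initially, labor force = 150.07 + 5.99 = 156.06 million, so u = 5.99/156.06 = 3.84%.
After the change, unemployed and labor force both rise by 0.52 → E = 150.07, U = 6.51, labor force = 156.58 million.
New unemployment rate = 6.51 / 156.58 = 4.16%.
Change = 4.16% − 3.84% = +0.32 percentage points.

The unemployment rate changes by +0.32 percentage points.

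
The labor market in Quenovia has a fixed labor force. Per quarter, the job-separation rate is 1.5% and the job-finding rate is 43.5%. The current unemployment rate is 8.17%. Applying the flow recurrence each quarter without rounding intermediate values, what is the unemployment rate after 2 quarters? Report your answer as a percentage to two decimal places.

With a fixed labor force, u_{t+1} = u_t + s·(1−u_t) − f·u_t = u_t·(1−s−f) + s.
Here 1−s−f = 0.550 and s = 0.015.
u_1 = 0.081700 × 0.550 + 0.015 = 0.059935.
u_2 = 0.059935 × 0.550 + 0.015 = 0.047964.

Unemployment rate after two quarters ≈ 4.80%.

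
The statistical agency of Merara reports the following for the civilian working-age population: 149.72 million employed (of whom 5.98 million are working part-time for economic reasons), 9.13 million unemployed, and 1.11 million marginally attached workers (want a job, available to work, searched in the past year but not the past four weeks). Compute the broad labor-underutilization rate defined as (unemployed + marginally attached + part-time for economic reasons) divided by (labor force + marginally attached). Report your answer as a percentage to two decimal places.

Labor force = 149.72 + 9.13 = 158.85 million.
Numerator = 9.13 + 1.11 + 5.98 = 16.22 million.
Denominator = 158.85 + 1.11 = 159.96 million.
Broad rate = 16.22 / 159.96 = 10.14%.

Broad underutilization rate ≈ 10.14%.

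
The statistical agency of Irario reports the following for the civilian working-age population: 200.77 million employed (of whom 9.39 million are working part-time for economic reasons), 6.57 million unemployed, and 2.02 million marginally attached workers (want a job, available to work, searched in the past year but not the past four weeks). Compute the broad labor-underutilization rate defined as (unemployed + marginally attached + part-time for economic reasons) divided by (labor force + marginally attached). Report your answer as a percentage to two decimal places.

Broad underutilization rate ≈ 8.59%.

Labor force = 200.77 + 6.57 = 207.34 million.
Numerator = 6.57 + 2.02 + 9.39 = 17.98 million.
Denominator = 207.34 + 2.02 = 209.36 million.
Broad rate = 17.98 / 209.36 = 8.59%.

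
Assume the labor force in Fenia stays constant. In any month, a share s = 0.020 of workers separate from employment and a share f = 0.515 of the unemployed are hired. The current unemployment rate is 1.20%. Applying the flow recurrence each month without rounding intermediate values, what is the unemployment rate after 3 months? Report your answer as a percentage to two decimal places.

With a fixed labor force, u_{t+1} = u_t + s·(1−u_t) − f·u_t = u_t·(1−s−f) + s.
Here 1−s−f = 0.465 and s = 0.020.
u_1 = 0.012000 × 0.465 + 0.020 = 0.025580.
u_2 = 0.025580 × 0.465 + 0.020 = 0.031895.
u_3 = 0.031895 × 0.465 + 0.020 = 0.034831.

Unemployment rate after three months ≈ 3.48%.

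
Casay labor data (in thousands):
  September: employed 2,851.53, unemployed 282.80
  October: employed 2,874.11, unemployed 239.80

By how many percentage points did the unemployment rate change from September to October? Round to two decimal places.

The unemployment rate changed by −1.32 percentage points.

September: labor force = 2,851.53 + 282.80 = 3,134.33; u = 282.80/3,134.33 = 9.02%.
October: labor force = 2,874.11 + 239.80 = 3,113.91; u = 239.80/3,113.91 = 7.70%.
Change = 7.70% − 9.02% = −1.32 pp.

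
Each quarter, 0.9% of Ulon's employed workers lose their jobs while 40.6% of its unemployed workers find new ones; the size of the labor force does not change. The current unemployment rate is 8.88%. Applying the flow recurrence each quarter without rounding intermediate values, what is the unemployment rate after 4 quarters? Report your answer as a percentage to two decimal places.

With a fixed labor force, u_{t+1} = u_t + s·(1−u_t) − f·u_t = u_t·(1−s−f) + s.
Here 1−s−f = 0.585 and s = 0.009.
u_1 = 0.088800 × 0.585 + 0.009 = 0.060948.
u_2 = 0.060948 × 0.585 + 0.009 = 0.044655.
u_3 = 0.044655 × 0.585 + 0.009 = 0.035123.
u_4 = 0.035123 × 0.585 + 0.009 = 0.029547.

Unemployment rate after four quarters ≈ 2.95%.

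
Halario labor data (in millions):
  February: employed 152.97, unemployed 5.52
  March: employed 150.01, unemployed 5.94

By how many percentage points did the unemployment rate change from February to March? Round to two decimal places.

The unemployment rate changed by +0.33 percentage points.

February: labor force = 152.97 + 5.52 = 158.49; u = 5.52/158.49 = 3.48%.
March: labor force = 150.01 + 5.94 = 155.95; u = 5.94/155.95 = 3.81%.
Change = 3.81% − 3.48% = +0.33 pp.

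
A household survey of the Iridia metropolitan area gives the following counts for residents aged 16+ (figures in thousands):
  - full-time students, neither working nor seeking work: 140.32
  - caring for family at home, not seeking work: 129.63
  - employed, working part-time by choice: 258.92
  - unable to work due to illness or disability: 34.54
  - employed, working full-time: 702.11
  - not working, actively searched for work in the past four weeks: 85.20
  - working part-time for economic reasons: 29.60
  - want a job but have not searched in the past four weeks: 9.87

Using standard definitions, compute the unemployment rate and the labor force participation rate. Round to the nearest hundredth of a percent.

Unemployment rate ≈ 7.92%; labor force participation rate ≈ 77.39%.

Employed = 258.92 + 702.11 + 29.60 = 990.63 thousand (anyone who worked, including part-time for economic reasons, counts as employed).
Unemployed = 85.20 thousand.
Labor force = 990.63 + 85.20 = 1,075.83 thousand.
Not in labor force = 140.32 + 129.63 + 34.54 + 9.87 = 314.36 thousand (those not working and not actively searching are outside the labor force — including those who want a job but have given up searching).
Civilian working-age population = 1,075.83 + 314.36 = 1,390.19 thousand.
Unemployment rate = 85.20 / 1,075.83 = 7.92%.
Labor force participation rate = 1,075.83 / 1,390.19 = 77.39%.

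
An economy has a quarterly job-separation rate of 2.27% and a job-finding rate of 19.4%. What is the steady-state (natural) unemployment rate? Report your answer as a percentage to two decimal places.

At steady state the flows balance: s·E = f·U, so U/(E+U) = s/(s+f).
u* = 2.27 / (2.27 + 19.4) = 2.27 / 21.67 = 10.48%.

Steady-state unemployment rate ≈ 10.48%.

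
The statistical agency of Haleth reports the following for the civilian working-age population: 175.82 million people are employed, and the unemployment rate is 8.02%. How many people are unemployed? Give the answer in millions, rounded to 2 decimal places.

About 15.33 million are unemployed.

Let U be the number unemployed. The labor force is E + U, and U/(E+U) = 0.0802.
So U = 0.0802 × 175.82 / (1 − 0.0802) = 14.1008 / 0.9198 ≈ 15.33 million.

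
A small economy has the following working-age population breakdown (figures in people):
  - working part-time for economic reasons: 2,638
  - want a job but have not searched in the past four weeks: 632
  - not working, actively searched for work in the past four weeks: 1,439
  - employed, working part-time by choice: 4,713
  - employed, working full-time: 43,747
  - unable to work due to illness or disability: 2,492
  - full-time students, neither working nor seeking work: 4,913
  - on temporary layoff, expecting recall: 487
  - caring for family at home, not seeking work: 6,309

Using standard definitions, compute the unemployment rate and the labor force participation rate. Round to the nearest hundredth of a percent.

Employed = 2,638 + 4,713 + 43,747 = 51,098 (anyone who worked, including part-time for economic reasons, counts as employed).
Unemployed = 1,439 + 487 = 1,926 (jobless and actively searching, or on temporary layoff).
Labor force = 51,098 + 1,926 = 53,024.
Not in labor force = 632 + 2,492 + 4,913 + 6,309 = 14,346 (those not working and not actively searching are outside the labor force — including those who want a job but have given up searching).
Civilian working-age population = 53,024 + 14,346 = 67,370.
Unemployment rate = 1,926 / 53,024 = 3.63%.
Labor force participation rate = 53,024 / 67,370 = 78.71%.

Unemployment rate ≈ 3.63%; labor force participation rate ≈ 78.71%.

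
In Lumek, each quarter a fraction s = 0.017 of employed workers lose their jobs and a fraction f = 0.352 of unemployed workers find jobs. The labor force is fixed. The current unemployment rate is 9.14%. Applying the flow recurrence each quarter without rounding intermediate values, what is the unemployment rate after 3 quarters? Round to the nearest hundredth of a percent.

With a fixed labor force, u_{t+1} = u_t + s·(1−u_t) − f·u_t = u_t·(1−s−f) + s.
Here 1−s−f = 0.631 and s = 0.017.
u_1 = 0.091400 × 0.631 + 0.017 = 0.074673.
u_2 = 0.074673 × 0.631 + 0.017 = 0.064119.
u_3 = 0.064119 × 0.631 + 0.017 = 0.057459.

Unemployment rate after three quarters ≈ 5.75%.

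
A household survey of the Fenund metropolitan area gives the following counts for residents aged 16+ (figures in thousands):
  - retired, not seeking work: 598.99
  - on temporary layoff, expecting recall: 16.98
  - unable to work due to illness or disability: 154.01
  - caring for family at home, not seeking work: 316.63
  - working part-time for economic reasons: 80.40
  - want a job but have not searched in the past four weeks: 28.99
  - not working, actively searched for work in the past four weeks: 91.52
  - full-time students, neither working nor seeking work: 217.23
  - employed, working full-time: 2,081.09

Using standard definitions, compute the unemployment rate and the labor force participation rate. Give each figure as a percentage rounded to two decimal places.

Unemployment rate ≈ 4.78%; labor force participation rate ≈ 63.30%.

Employed = 80.40 + 2,081.09 = 2,161.49 thousand (anyone who worked, including part-time for economic reasons, counts as employed).
Unemployed = 16.98 + 91.52 = 108.50 thousand (jobless and actively searching, or on temporary layoff).
Labor force = 2,161.49 + 108.50 = 2,269.99 thousand.
Not in labor force = 598.99 + 154.01 + 316.63 + 28.99 + 217.23 = 1,315.85 thousand (those not working and not actively searching are outside the labor force — including those who want a job but have given up searching).
Civilian working-age population = 2,269.99 + 1,315.85 = 3,585.84 thousand.
Unemployment rate = 108.50 / 2,269.99 = 4.78%.
Labor force participation rate = 2,269.99 / 3,585.84 = 63.30%.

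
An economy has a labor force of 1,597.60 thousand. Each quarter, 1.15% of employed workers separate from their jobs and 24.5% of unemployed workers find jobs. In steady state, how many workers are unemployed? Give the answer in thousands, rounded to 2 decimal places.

About 71.63 thousand are unemployed in steady state.

Steady-state unemployment rate u* = s/(s+f) = 1.15/(1.15+24.5) = 0.044834.
Unemployed = u* × labor force = 0.044834 × 1,597.60 ≈ 71.63 thousand.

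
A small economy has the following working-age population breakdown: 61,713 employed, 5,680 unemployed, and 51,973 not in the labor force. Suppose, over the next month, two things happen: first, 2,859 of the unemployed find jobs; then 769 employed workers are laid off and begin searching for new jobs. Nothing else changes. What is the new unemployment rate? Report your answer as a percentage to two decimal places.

New unemployment rate ≈ 5.33%.

Initially, labor force = 61,713 + 5,680 = 67,393, so u = 5,680/67,393 = 8.43%.
After the first change, unemployed falls and employed rises by 2,859; labor force unchanged → E = 64,572, U = 2,821, labor force = 67,393.
After the second change, employed falls and unemployed rises by 769; labor force unchanged → E = 63,803, U = 3,590, labor force = 67,393.
New unemployment rate = 3,590 / 67,393 = 5.33%.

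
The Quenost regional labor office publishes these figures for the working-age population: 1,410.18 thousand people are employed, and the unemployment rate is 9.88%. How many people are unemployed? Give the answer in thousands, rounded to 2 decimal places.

Let U be the number unemployed. The labor force is E + U, and U/(E+U) = 0.0988.
So U = 0.0988 × 1,410.18 / (1 − 0.0988) = 139.3258 / 0.9012 ≈ 154.60 thousand.

About 154.60 thousand are unemployed.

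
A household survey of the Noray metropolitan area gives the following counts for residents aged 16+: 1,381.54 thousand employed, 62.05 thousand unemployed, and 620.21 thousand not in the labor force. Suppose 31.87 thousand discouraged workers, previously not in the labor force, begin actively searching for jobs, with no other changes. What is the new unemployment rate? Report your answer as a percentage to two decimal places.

New unemployment rate ≈ 6.37%.

Initially, labor force = 1,381.54 + 62.05 = 1,443.59 thousand, so u = 62.05/1,443.59 = 4.30%.
After the change, unemployed and labor force both rise by 31.87 → E = 1,381.54, U = 93.92, labor force = 1,475.46 thousand.
New unemployment rate = 93.92 / 1,475.46 = 6.37%.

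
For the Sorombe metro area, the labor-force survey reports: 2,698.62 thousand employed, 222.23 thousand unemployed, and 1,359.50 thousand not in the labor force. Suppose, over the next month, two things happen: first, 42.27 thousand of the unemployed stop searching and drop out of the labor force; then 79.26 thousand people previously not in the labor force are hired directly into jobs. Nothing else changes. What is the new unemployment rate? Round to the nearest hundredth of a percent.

New unemployment rate ≈ 6.08%.

Initially, labor force = 2,698.62 + 222.23 = 2,920.85 thousand, so u = 222.23/2,920.85 = 7.61%.
After the first change, unemployed and labor force both fall by 42.27 → E = 2,698.62, U = 179.96, labor force = 2,878.58 thousand.
After the second change, employed and labor force both rise by 79.26; unemployed unchanged → E = 2,777.88, U = 179.96, labor force = 2,957.84 thousand.
New unemployment rate = 179.96 / 2,957.84 = 6.08%.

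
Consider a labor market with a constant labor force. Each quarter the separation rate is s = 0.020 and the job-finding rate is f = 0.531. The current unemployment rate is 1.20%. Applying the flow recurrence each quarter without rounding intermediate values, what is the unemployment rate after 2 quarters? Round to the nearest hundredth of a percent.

Unemployment rate after two quarters ≈ 3.14%.

With a fixed labor force, u_{t+1} = u_t + s·(1−u_t) − f·u_t = u_t·(1−s−f) + s.
Here 1−s−f = 0.449 and s = 0.020.
u_1 = 0.012000 × 0.449 + 0.020 = 0.025388.
u_2 = 0.025388 × 0.449 + 0.020 = 0.031399.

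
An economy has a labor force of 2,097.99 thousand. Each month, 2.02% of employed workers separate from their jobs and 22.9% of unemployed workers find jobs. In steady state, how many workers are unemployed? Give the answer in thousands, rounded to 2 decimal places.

About 170.06 thousand are unemployed in steady state.

Steady-state unemployment rate u* = s/(s+f) = 2.02/(2.02+22.9) = 0.081059.
Unemployed = u* × labor force = 0.081059 × 2,097.99 ≈ 170.06 thousand.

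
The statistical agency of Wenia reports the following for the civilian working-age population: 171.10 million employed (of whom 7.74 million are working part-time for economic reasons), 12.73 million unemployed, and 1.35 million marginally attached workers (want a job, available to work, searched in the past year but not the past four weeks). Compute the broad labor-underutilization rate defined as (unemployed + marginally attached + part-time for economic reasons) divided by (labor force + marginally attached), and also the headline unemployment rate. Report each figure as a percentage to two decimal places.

Broad underutilization rate ≈ 11.78%; headline unemployment rate ≈ 6.92%.

Labor force = 171.10 + 12.73 = 183.83 million.
Numerator = 12.73 + 1.35 + 7.74 = 21.82 million.
Denominator = 183.83 + 1.35 = 185.18 million.
Broad rate = 21.82 / 185.18 = 11.78%.
Headline unemployment rate = 12.73 / 183.83 = 6.92%.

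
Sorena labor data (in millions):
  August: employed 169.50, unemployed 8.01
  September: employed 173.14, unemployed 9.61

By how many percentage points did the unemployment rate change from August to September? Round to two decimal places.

The unemployment rate changed by +0.75 percentage points.

August: labor force = 169.50 + 8.01 = 177.51; u = 8.01/177.51 = 4.51%.
September: labor force = 173.14 + 9.61 = 182.75; u = 9.61/182.75 = 5.26%.
Change = 5.26% − 4.51% = +0.75 pp.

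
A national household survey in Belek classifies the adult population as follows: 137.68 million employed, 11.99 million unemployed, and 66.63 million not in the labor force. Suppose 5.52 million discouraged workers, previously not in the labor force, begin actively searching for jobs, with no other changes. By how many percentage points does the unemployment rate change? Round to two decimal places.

The unemployment rate changes by +3.27 percentage points.

Initially, labor force = 137.68 + 11.99 = 149.67 million, so u = 11.99/149.67 = 8.01%.
After the change, unemployed and labor force both rise by 5.52 → E = 137.68, U = 17.51, labor force = 155.19 million.
New unemployment rate = 17.51 / 155.19 = 11.28%.
Change = 11.28% − 8.01% = +3.27 percentage points.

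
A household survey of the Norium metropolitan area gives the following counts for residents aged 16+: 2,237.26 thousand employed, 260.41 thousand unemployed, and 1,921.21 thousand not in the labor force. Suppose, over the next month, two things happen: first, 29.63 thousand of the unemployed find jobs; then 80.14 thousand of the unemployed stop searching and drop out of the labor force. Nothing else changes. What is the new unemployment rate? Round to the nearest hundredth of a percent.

New unemployment rate ≈ 6.23%.

Initially, labor force = 2,237.26 + 260.41 = 2,497.67 thousand, so u = 260.41/2,497.67 = 10.43%.
After the first change, unemployed falls and employed rises by 29.63; labor force unchanged → E = 2,266.89, U = 230.78, labor force = 2,497.67 thousand.
After the second change, unemployed and labor force both fall by 80.14 → E = 2,266.89, U = 150.64, labor force = 2,417.53 thousand.
New unemployment rate = 150.64 / 2,417.53 = 6.23%.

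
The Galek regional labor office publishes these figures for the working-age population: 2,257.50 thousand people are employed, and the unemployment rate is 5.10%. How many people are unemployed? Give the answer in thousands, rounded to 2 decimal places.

Let U be the number unemployed. The labor force is E + U, and U/(E+U) = 0.0510.
So U = 0.0510 × 2,257.50 / (1 − 0.0510) = 115.1325 / 0.9490 ≈ 121.32 thousand.

About 121.32 thousand are unemployed.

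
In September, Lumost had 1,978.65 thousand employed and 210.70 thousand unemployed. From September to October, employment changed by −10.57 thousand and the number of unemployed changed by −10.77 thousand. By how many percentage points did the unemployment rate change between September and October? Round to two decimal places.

The unemployment rate changed by −0.40 percentage points.

September: labor force = 1,978.65 + 210.70 = 2,189.35; u = 210.70/2,189.35 = 9.62%.
October: labor force = 1,968.08 + 199.93 = 2,168.01; u = 199.93/2,168.01 = 9.22%.
Change = 9.22% − 9.62% = −0.40 pp.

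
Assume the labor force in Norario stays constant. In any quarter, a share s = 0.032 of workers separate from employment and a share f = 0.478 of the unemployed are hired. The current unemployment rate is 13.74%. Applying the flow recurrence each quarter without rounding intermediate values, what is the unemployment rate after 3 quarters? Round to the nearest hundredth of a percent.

Unemployment rate after three quarters ≈ 7.15%.

With a fixed labor force, u_{t+1} = u_t + s·(1−u_t) − f·u_t = u_t·(1−s−f) + s.
Here 1−s−f = 0.490 and s = 0.032.
u_1 = 0.137400 × 0.490 + 0.032 = 0.099326.
u_2 = 0.099326 × 0.490 + 0.032 = 0.080670.
u_3 = 0.080670 × 0.490 + 0.032 = 0.071528.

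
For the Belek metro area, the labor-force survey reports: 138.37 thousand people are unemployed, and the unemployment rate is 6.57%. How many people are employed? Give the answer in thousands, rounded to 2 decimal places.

Labor force = U / u = 138.37 / 0.0657 ≈ 2,106.09 thousand.
Employed = labor force − unemployed = 2,106.09 − 138.37 = 1,967.72 thousand.

About 1,967.72 thousand are employed.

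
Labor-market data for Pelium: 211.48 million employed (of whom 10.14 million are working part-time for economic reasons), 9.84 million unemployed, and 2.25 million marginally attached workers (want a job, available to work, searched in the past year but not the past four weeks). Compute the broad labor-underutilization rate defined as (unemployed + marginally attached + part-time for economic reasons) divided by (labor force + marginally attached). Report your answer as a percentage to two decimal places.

Broad underutilization rate ≈ 9.94%.

Labor force = 211.48 + 9.84 = 221.32 million.
Numerator = 9.84 + 2.25 + 10.14 = 22.23 million.
Denominator = 221.32 + 2.25 = 223.57 million.
Broad rate = 22.23 / 223.57 = 9.94%.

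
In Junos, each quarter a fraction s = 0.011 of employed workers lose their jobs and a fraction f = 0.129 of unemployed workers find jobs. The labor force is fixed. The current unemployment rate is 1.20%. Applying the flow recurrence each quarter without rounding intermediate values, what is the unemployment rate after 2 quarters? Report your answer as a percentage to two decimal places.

With a fixed labor force, u_{t+1} = u_t + s·(1−u_t) − f·u_t = u_t·(1−s−f) + s.
Here 1−s−f = 0.860 and s = 0.011.
u_1 = 0.012000 × 0.860 + 0.011 = 0.021320.
u_2 = 0.021320 × 0.860 + 0.011 = 0.029335.

Unemployment rate after two quarters ≈ 2.93%.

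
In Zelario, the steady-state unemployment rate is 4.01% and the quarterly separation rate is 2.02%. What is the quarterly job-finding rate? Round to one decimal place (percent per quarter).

Job-finding rate ≈ 48.4% per quarter.

From u* = s/(s+f): f = s·(1−u)/u.
f = 2.02 × (1 − 0.0401) / 0.0401 = 1.9390 / 0.0401 ≈ 48.4% per quarter.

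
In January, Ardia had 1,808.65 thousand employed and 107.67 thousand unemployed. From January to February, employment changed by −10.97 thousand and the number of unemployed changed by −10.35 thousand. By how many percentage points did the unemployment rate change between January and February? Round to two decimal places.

The unemployment rate changed by −0.48 percentage points.

January: labor force = 1,808.65 + 107.67 = 1,916.32; u = 107.67/1,916.32 = 5.62%.
February: labor force = 1,797.68 + 97.32 = 1,895.00; u = 97.32/1,895.00 = 5.14%.
Change = 5.14% − 5.62% = −0.48 pp.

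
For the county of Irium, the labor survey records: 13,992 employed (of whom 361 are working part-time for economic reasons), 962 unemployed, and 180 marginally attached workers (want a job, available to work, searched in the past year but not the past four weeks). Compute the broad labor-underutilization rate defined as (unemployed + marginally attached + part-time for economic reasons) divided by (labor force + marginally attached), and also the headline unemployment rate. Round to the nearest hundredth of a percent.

Broad underutilization rate ≈ 9.93%; headline unemployment rate ≈ 6.43%.

Labor force = 13,992 + 962 = 14,954.
Numerator = 962 + 180 + 361 = 1,503.
Denominator = 14,954 + 180 = 15,134.
Broad rate = 1,503 / 15,134 = 9.93%.
Headline unemployment rate = 962 / 14,954 = 6.43%.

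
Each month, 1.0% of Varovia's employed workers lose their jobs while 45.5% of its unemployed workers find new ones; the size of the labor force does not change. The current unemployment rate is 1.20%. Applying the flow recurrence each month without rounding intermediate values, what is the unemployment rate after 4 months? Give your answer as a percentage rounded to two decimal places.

With a fixed labor force, u_{t+1} = u_t + s·(1−u_t) − f·u_t = u_t·(1−s−f) + s.
Here 1−s−f = 0.535 and s = 0.010.
u_1 = 0.012000 × 0.535 + 0.010 = 0.016420.
u_2 = 0.016420 × 0.535 + 0.010 = 0.018785.
u_3 = 0.018785 × 0.535 + 0.010 = 0.020050.
u_4 = 0.020050 × 0.535 + 0.010 = 0.020727.

Unemployment rate after four months ≈ 2.07%.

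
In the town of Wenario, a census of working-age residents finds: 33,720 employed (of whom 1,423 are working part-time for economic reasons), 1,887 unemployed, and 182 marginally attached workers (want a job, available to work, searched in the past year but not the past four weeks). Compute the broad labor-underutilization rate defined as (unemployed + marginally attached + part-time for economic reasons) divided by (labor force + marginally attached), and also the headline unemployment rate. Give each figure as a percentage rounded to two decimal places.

Broad underutilization rate ≈ 9.76%; headline unemployment rate ≈ 5.30%.

Labor force = 33,720 + 1,887 = 35,607.
Numerator = 1,887 + 182 + 1,423 = 3,492.
Denominator = 35,607 + 182 = 35,789.
Broad rate = 3,492 / 35,789 = 9.76%.
Headline unemployment rate = 1,887 / 35,607 = 5.30%.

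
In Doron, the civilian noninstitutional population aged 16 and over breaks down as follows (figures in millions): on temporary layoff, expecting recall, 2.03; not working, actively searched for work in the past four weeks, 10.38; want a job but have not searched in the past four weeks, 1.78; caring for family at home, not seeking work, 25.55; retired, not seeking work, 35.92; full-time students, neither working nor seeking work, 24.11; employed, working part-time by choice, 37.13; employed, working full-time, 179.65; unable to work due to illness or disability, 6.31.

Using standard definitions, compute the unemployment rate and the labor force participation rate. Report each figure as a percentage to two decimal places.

Employed = 37.13 + 179.65 = 216.78 million.
Unemployed = 2.03 + 10.38 = 12.41 million (jobless and actively searching, or on temporary layoff).
Labor force = 216.78 + 12.41 = 229.19 million.
Not in labor force = 1.78 + 25.55 + 35.92 + 24.11 + 6.31 = 93.67 million (those not working and not actively searching are outside the labor force — including those who want a job but have given up searching).
Civilian working-age population = 229.19 + 93.67 = 322.86 million.
Unemployment rate = 12.41 / 229.19 = 5.41%.
Labor force participation rate = 229.19 / 322.86 = 70.99%.

Unemployment rate ≈ 5.41%; labor force participation rate ≈ 70.99%.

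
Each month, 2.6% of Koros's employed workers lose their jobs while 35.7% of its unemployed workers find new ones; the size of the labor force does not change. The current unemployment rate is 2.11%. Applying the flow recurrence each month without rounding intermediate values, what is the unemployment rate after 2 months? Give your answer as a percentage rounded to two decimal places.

Unemployment rate after two months ≈ 5.01%.

With a fixed labor force, u_{t+1} = u_t + s·(1−u_t) − f·u_t = u_t·(1−s−f) + s.
Here 1−s−f = 0.617 and s = 0.026.
u_1 = 0.021100 × 0.617 + 0.026 = 0.039019.
u_2 = 0.039019 × 0.617 + 0.026 = 0.050075.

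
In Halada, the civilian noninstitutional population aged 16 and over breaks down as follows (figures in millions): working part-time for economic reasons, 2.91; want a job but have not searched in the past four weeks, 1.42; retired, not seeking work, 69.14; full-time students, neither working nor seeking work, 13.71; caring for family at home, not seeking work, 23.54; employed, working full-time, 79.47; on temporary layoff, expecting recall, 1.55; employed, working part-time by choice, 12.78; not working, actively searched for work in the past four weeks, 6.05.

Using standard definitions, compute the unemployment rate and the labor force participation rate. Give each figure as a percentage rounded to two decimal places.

Unemployment rate ≈ 7.40%; labor force participation rate ≈ 48.80%.

Employed = 2.91 + 79.47 + 12.78 = 95.16 million (anyone who worked, including part-time for economic reasons, counts as employed).
Unemployed = 1.55 + 6.05 = 7.60 million (jobless and actively searching, or on temporary layoff).
Labor force = 95.16 + 7.60 = 102.76 million.
Not in labor force = 1.42 + 69.14 + 13.71 + 23.54 = 107.81 million (those not working and not actively searching are outside the labor force — including those who want a job but have given up searching).
Civilian working-age population = 102.76 + 107.81 = 210.57 million.
Unemployment rate = 7.60 / 102.76 = 7.40%.
Labor force participation rate = 102.76 / 210.57 = 48.80%.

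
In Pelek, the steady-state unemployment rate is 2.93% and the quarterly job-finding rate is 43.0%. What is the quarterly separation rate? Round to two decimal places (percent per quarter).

From u* = s/(s+f): s = u·f/(1−u).
s = 0.0293 × 43.0 / (1 − 0.0293) = 1.2599 / 0.9707 ≈ 1.30% per quarter.

Separation rate ≈ 1.30% per quarter.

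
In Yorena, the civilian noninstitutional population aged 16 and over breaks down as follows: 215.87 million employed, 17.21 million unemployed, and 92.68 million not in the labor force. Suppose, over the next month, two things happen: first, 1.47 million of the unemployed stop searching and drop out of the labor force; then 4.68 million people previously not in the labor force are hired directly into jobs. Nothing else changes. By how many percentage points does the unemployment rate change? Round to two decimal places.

The unemployment rate changes by −0.72 percentage points.

Initially, labor force = 215.87 + 17.21 = 233.08 million, so u = 17.21/233.08 = 7.38%.
After the first change, unemployed and labor force both fall by 1.47 → E = 215.87, U = 15.74, labor force = 231.61 million.
After the second change, employed and labor force both rise by 4.68; unemployed unchanged → E = 220.55, U = 15.74, labor force = 236.29 million.
New unemployment rate = 15.74 / 236.29 = 6.66%.
Change = 6.66% − 7.38% = −0.72 percentage points.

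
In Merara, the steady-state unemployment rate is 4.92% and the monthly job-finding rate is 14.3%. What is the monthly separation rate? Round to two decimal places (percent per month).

From u* = s/(s+f): s = u·f/(1−u).
s = 0.0492 × 14.3 / (1 − 0.0492) = 0.7036 / 0.9508 ≈ 0.74% per month.

Separation rate ≈ 0.74% per month.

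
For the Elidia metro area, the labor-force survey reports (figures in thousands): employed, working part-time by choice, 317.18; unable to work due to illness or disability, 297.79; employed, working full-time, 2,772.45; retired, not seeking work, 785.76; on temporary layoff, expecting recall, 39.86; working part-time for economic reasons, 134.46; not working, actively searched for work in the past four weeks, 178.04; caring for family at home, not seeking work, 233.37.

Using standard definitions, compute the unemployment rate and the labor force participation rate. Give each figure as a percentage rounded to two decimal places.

Employed = 317.18 + 2,772.45 + 134.46 = 3,224.09 thousand (anyone who worked, including part-time for economic reasons, counts as employed).
Unemployed = 39.86 + 178.04 = 217.90 thousand (jobless and actively searching, or on temporary layoff).
Labor force = 3,224.09 + 217.90 = 3,441.99 thousand.
Not in labor force = 297.79 + 785.76 + 233.37 = 1,316.92 thousand (those not working and not actively searching are outside the labor force).
Civilian working-age population = 3,441.99 + 1,316.92 = 4,758.91 thousand.
Unemployment rate = 217.90 / 3,441.99 = 6.33%.
Labor force participation rate = 3,441.99 / 4,758.91 = 72.33%.

Unemployment rate ≈ 6.33%; labor force participation rate ≈ 72.33%.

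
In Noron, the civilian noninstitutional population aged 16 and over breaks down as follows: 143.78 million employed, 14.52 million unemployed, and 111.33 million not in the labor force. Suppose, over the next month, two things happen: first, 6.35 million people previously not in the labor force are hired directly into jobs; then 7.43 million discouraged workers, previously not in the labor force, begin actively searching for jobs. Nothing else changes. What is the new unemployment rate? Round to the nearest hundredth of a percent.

Initially, labor force = 143.78 + 14.52 = 158.30 million, so u = 14.52/158.30 = 9.17%.
After the first change, employed and labor force both rise by 6.35; unemployed unchanged → E = 150.13, U = 14.52, labor force = 164.65 million.
After the second change, unemployed and labor force both rise by 7.43 → E = 150.13, U = 21.95, labor force = 172.08 million.
New unemployment rate = 21.95 / 172.08 = 12.76%.

New unemployment rate ≈ 12.76%.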